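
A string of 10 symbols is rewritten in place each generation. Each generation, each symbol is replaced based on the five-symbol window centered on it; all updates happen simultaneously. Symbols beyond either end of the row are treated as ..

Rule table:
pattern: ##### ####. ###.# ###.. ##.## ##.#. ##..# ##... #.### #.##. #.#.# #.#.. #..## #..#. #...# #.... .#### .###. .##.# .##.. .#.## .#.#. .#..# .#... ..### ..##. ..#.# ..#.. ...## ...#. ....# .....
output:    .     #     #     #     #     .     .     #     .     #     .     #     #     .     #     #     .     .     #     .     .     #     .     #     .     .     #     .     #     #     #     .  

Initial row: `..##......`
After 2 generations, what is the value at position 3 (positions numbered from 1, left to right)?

generation 1: ##..##....
generation 2: ...#..##..
position 3 holds .

.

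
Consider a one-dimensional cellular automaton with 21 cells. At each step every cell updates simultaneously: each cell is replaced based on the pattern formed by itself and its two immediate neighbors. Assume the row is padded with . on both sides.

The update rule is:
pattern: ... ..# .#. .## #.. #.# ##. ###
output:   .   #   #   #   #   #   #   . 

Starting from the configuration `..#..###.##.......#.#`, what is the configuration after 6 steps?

#.##.....##..########

step 1: .#####.#####.....####
step 2: ##...###...##...##..#
step 3: ###.##.##.####.######
step 4: #.#########..###....#
step 5: ###.......####.##..##
step 6: #.##.....##..########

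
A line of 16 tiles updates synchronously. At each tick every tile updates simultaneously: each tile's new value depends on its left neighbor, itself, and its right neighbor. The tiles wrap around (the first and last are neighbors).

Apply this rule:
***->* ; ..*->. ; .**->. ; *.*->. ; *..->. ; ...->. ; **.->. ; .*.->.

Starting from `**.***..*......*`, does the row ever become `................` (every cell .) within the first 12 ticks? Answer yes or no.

tick 1: *...*...........
tick 2: ................
all cells are . at tick 2

yes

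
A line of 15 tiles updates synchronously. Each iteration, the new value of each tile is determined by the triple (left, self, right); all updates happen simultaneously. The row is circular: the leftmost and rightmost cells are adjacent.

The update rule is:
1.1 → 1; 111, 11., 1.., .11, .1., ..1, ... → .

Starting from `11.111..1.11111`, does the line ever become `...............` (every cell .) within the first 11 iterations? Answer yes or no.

yes

..1......1.....
...............
all cells are . at iteration 2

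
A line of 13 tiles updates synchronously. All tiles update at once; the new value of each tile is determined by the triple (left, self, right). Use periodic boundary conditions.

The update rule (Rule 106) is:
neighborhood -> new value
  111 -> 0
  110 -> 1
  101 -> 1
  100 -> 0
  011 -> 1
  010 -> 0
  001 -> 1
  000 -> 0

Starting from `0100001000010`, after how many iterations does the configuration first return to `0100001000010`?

13

1000010000100
0000100001001
0001000010010
0010000100100
0100001001000
1000010010000
0000100100001
0001001000010
0010010000100
0100100001000
1001000010000
0010000100001
0100001000010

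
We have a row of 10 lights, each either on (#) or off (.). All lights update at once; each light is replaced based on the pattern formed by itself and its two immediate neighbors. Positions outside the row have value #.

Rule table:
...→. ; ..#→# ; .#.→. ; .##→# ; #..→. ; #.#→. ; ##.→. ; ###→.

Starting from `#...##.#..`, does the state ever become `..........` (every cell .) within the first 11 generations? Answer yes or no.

no

generation 1: ...##....#
generation 2: ..##....##
generation 3: .##....##.
generation 4: .#....##..
generation 5: .....##..#
generation 6: ....##..##
generation 7: ...##..##.
generation 8: ..##..##..
generation 9: .##..##..#
generation 10: .#..##..##
generation 11: ...##..##.
generation 11 is ...##..##., still not uniform .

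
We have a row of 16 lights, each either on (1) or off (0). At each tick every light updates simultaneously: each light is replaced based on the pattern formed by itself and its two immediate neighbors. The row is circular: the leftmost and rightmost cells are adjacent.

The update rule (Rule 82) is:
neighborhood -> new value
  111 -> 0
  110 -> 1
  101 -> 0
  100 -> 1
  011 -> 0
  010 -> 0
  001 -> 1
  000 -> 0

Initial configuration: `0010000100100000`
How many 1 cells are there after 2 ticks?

5

0101001011010000
1000110001001000
count of 1: 5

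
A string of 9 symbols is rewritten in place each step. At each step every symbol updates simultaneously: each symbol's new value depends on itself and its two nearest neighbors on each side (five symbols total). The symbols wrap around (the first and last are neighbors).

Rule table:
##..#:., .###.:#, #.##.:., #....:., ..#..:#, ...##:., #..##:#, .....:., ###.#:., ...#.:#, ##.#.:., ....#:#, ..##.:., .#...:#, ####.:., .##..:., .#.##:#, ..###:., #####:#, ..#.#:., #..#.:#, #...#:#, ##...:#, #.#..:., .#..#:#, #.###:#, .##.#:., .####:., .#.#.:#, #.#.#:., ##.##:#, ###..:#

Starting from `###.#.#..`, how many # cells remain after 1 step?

.#...#.##
count of #: 4

4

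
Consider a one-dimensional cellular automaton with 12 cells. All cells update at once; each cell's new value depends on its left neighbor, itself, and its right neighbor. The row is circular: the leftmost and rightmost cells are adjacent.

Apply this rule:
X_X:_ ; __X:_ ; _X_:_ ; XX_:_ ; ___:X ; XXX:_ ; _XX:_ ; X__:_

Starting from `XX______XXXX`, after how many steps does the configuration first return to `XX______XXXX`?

___XXXX_____
XX______XXXX

2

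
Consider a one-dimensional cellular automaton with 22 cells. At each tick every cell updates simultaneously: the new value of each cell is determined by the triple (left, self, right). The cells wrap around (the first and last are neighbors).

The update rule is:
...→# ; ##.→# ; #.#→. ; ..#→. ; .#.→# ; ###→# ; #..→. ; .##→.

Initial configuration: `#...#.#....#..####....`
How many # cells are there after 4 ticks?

10

#.#.#.#.##.#...###.##.
#.#.#.#..#.#.#..##..#.
#.#.#.#..#.#.#...#..#.
#.#.#.#..#.#.#.#.#..#.
count of #: 10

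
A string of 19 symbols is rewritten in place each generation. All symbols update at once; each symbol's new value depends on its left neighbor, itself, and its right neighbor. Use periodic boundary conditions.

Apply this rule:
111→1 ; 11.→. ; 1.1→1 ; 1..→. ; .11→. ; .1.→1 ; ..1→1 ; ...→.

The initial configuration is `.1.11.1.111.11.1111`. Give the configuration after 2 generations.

111..111.1.1..1.11.
.1..1.1.1111.111..1

.1..1.1.1111.111..1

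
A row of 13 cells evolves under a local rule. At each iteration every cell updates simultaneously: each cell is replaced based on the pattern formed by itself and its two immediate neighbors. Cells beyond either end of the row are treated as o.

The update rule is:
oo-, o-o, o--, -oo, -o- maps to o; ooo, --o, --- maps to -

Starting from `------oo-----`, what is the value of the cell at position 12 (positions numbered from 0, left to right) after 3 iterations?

o-----ooo----
oo----o-oo---
-oo---ooooo--
position 12 holds -

-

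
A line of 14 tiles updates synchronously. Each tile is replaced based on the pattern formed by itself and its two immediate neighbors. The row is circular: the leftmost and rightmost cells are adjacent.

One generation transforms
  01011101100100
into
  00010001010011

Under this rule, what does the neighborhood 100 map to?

At position 9 the neighborhood is 100; the next row has 1 there.

1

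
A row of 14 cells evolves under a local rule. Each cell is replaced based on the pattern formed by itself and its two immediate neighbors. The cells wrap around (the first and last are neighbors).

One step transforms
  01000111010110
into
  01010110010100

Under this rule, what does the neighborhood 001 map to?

0

At position 0 the neighborhood is 001; the next row has 0 there.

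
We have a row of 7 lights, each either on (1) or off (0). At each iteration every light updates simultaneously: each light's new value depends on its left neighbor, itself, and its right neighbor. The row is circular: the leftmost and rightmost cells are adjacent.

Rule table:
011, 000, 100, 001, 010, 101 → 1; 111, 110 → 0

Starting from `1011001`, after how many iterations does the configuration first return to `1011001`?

iteration 1: 0110111
iteration 2: 1101100
iteration 3: 1011011
iteration 4: 0110110
iteration 5: 1101101
iteration 6: 0011011
iteration 7: 1110110
iteration 8: 1001101
iteration 9: 0111011
iteration 10: 1100110
iteration 11: 1011101
iteration 12: 0110011
iteration 13: 1101110
iteration 14: 1011001

14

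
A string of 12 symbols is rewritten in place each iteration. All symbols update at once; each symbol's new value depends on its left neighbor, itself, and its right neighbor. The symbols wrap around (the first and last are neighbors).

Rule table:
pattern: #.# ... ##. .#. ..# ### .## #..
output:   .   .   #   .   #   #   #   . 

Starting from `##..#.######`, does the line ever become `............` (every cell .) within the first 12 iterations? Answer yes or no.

iteration 1: ##.#..######
iteration 2: ##...#######
iteration 3: ##..########
iteration 4: ##.#########
iteration 5: ##.#########  (fixed point — unchanged through iteration 12)
iteration 12 is ##.#########, still not uniform .

no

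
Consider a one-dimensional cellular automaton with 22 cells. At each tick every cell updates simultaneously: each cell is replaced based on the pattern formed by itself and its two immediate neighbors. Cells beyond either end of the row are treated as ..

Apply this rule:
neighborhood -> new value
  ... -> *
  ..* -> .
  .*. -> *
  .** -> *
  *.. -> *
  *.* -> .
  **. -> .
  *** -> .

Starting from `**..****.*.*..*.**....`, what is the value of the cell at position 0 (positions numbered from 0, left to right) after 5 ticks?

*.*.*....*.**.*.*.****
*.*.****.*.*..*.*.*...
*.*.*....*.**.*.*.****  (repeats tick 1; period 2)
tick 5: *.*.*....*.**.*.*.****
position 0 holds *

*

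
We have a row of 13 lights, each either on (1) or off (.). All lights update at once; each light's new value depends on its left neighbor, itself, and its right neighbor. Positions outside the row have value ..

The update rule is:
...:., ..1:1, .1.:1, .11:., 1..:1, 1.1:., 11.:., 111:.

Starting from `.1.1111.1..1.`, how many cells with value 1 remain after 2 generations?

2

11......11111
..1....1.....
count of 1: 2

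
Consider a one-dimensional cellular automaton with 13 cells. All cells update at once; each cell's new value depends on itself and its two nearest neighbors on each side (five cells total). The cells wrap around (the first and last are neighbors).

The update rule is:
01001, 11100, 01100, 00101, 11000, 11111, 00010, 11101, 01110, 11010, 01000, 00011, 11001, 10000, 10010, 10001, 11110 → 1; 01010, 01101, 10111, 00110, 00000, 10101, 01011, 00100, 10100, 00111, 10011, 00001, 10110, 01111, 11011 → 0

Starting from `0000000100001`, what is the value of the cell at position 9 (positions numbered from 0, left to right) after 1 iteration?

iteration 1: 1100001011010
position 9 holds 1

1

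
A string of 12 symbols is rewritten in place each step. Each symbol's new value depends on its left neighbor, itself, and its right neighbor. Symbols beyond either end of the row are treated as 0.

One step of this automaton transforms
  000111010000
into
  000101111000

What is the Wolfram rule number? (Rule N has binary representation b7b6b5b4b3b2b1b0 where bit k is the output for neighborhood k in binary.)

124

position 4: 111 → 0  (bit 7 = 0)
position 5: 110 → 1  (bit 6 = 1)
position 6: 101 → 1  (bit 5 = 1)
position 8: 100 → 1  (bit 4 = 1)
position 3: 011 → 1  (bit 3 = 1)
position 7: 010 → 1  (bit 2 = 1)
position 2: 001 → 0  (bit 1 = 0)
position 0: 000 → 0  (bit 0 = 0)
bits b7..b0 = 01111100 = 124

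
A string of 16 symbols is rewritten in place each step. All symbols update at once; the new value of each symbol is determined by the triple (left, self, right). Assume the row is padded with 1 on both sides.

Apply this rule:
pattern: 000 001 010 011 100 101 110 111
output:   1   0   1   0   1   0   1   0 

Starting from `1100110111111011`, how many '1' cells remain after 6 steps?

11

0110010000001000
0011011111101110
1001000000100010
1101111110111010
0100000010001010
0111111011101010
count of 1: 11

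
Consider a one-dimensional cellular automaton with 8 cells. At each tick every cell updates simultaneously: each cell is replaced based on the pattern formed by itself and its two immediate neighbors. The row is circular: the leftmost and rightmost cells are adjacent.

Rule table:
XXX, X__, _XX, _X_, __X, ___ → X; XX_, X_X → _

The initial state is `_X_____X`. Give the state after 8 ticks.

X__XXXXX

_XXXXXXX
_XXXXXX_
XXXXXX_X
XXXXX__X
XXXX_XXX
XXX__XXX
XX_XXXXX
X__XXXXX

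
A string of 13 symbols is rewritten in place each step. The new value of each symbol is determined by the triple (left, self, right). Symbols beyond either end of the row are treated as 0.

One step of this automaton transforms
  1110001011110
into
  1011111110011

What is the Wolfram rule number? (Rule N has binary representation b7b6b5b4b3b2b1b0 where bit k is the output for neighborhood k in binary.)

position 1: 111 → 0  (bit 7 = 0)
position 2: 110 → 1  (bit 6 = 1)
position 7: 101 → 1  (bit 5 = 1)
position 3: 100 → 1  (bit 4 = 1)
position 0: 011 → 1  (bit 3 = 1)
position 6: 010 → 1  (bit 2 = 1)
position 5: 001 → 1  (bit 1 = 1)
position 4: 000 → 1  (bit 0 = 1)
bits b7..b0 = 01111111 = 127

127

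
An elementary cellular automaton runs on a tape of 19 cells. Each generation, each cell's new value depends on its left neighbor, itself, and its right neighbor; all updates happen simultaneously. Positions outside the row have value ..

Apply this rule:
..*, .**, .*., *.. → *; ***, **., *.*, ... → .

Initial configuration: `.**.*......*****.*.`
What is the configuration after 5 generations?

**..**....**.....**
*.***.*..**.*...**.
*.*...****..**.**.*
*.**.**...***..*..*
*.*..*.*.**..******

*.*..*.*.**..******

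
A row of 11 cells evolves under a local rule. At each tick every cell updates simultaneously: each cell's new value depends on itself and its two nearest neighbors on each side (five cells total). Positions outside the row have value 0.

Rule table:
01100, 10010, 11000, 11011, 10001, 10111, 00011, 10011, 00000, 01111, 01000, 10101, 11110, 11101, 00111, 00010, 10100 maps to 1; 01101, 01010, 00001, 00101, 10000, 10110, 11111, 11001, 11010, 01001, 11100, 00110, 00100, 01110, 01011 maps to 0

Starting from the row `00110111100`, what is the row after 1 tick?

01001111010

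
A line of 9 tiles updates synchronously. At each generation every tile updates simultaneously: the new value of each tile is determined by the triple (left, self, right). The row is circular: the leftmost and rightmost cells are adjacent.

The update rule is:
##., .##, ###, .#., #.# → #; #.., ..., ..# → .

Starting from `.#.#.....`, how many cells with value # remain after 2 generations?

generation 1: .###.....
generation 2: .###.....
count of #: 3

3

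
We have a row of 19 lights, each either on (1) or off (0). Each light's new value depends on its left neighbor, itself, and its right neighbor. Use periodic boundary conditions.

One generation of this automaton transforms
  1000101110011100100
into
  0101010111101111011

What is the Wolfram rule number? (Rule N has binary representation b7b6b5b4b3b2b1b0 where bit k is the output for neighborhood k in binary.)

position 7: 111 → 1  (bit 7 = 1)
position 8: 110 → 1  (bit 6 = 1)
position 5: 101 → 1  (bit 5 = 1)
position 1: 100 → 1  (bit 4 = 1)
position 6: 011 → 0  (bit 3 = 0)
position 0: 010 → 0  (bit 2 = 0)
position 3: 001 → 1  (bit 1 = 1)
position 2: 000 → 0  (bit 0 = 0)
bits b7..b0 = 11110010 = 242

242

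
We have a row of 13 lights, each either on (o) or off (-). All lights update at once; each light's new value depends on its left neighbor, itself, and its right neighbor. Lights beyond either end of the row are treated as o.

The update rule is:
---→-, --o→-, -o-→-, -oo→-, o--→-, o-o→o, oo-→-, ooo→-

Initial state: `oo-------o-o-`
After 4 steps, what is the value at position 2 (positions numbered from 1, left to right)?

-

step 1: ----------o-o
step 2: -----------o-
step 3: ------------o
step 4: -------------
position 2 holds -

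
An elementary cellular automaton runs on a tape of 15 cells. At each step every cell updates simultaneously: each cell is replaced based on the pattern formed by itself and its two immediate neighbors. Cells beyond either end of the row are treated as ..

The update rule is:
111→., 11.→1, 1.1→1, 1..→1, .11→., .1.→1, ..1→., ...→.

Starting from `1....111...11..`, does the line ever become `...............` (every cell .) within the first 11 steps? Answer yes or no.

no

11.....11...11.
.11.....11...11
..11.....11...1
...11.....11..1
....11.....11.1
.....11.....111
......11......1
.......11.....1
........11....1
.........11...1
..........11..1
step 11 is ..........11..1, still not uniform .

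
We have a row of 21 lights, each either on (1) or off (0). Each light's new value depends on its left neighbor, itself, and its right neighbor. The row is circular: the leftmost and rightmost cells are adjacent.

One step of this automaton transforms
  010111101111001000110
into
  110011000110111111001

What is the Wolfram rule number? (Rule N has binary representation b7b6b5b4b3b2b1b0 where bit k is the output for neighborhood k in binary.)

151

position 4: 111 → 1  (bit 7 = 1)
position 6: 110 → 0  (bit 6 = 0)
position 2: 101 → 0  (bit 5 = 0)
position 12: 100 → 1  (bit 4 = 1)
position 3: 011 → 0  (bit 3 = 0)
position 1: 010 → 1  (bit 2 = 1)
position 0: 001 → 1  (bit 1 = 1)
position 16: 000 → 1  (bit 0 = 1)
bits b7..b0 = 10010111 = 151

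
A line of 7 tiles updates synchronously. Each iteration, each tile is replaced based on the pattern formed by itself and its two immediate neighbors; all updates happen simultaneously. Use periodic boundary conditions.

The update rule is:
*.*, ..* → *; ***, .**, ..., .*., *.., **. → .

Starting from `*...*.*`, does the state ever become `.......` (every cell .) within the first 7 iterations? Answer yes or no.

no

...*.*.
..*.*..
.*.*...
*.*....
.*....*
*....*.
....*.*
iteration 7 is ....*.*, still not uniform .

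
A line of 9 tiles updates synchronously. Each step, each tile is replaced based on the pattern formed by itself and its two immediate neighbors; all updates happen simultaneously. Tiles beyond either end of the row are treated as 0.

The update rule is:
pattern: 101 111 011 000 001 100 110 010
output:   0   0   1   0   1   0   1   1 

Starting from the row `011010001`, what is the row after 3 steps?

101010101

step 1: 111010011
step 2: 101010111
step 3: 101010101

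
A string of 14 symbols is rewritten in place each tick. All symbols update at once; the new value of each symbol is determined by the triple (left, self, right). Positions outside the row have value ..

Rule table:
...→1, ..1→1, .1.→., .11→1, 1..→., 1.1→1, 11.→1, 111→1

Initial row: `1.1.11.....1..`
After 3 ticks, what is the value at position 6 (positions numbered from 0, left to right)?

1

.1.111.1111..1
1.111111111.1.
.11111111111..
position 6 holds 1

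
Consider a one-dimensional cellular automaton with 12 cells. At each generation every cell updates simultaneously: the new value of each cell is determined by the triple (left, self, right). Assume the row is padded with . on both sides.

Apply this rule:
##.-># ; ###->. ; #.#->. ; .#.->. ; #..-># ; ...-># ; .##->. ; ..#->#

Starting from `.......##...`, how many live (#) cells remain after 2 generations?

2

generation 1: #######.####
generation 2: ......#....#
count of #: 2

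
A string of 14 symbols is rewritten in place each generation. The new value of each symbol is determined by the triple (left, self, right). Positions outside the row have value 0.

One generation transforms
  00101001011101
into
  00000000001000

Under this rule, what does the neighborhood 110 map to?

0

At position 11 the neighborhood is 110; the next row has 0 there.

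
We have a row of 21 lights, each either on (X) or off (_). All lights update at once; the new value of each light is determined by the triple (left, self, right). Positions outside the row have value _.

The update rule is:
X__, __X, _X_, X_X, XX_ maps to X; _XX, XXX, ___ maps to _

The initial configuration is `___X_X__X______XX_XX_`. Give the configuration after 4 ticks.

__XX___XXX__XXX_XX__X

__XXXXXXXX____X_XX_XX
_X_______XX__XXX_XX_X
XXX_____X_XXX__XX_XXX
__XX___XXX__XXX_XX__X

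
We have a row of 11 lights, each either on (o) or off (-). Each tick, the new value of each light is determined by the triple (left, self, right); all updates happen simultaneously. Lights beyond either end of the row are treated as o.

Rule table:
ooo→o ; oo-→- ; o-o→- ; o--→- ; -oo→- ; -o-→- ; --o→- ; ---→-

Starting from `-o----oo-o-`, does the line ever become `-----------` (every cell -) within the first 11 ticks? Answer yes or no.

-----------
all cells are - at tick 1

yes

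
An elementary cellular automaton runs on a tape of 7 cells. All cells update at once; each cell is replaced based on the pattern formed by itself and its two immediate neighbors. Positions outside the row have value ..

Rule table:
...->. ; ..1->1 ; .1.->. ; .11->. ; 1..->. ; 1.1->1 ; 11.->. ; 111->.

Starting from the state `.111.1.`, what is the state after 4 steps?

1...1..
...1...
..1....
.1.....

.1.....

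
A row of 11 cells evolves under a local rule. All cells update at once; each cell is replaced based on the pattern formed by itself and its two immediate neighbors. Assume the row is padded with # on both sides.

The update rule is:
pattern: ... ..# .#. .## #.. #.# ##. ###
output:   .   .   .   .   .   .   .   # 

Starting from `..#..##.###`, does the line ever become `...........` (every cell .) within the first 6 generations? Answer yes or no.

yes

.........##
..........#
...........
all cells are . at generation 3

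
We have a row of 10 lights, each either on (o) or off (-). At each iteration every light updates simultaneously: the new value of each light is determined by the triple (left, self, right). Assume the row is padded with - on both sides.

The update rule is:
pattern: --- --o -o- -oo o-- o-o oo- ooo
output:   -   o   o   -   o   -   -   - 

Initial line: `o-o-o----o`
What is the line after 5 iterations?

iteration 1: o-o-oo--oo
iteration 2: o-o---oo--
iteration 3: o-oo-o--o-
iteration 4: o----ooooo
iteration 5: oo--o-----

oo--o-----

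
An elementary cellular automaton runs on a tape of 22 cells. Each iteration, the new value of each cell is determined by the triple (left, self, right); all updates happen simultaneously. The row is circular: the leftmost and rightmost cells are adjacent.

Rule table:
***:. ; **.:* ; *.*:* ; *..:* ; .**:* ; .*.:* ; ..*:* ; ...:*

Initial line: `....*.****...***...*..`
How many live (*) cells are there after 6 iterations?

*******..*****.*******
......****...***......
*******..*****.*******  (repeats iteration 1; period 2)
iteration 6: ......****...***......
count of *: 7

7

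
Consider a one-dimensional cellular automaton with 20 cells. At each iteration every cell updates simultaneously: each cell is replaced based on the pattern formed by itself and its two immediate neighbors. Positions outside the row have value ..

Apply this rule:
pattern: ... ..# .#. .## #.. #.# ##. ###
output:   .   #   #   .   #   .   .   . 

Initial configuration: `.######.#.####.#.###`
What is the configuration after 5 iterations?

#.......#......#....
##.....###....###...
..#...#...#..#...#..
.###.###.######.###.
#..................#

#..................#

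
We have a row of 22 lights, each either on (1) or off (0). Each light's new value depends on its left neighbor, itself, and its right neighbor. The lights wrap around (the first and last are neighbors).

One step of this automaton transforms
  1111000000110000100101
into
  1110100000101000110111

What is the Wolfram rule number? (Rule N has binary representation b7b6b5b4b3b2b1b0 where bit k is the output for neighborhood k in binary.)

188

position 0: 111 → 1  (bit 7 = 1)
position 3: 110 → 0  (bit 6 = 0)
position 20: 101 → 1  (bit 5 = 1)
position 4: 100 → 1  (bit 4 = 1)
position 10: 011 → 1  (bit 3 = 1)
position 16: 010 → 1  (bit 2 = 1)
position 9: 001 → 0  (bit 1 = 0)
position 5: 000 → 0  (bit 0 = 0)
bits b7..b0 = 10111100 = 188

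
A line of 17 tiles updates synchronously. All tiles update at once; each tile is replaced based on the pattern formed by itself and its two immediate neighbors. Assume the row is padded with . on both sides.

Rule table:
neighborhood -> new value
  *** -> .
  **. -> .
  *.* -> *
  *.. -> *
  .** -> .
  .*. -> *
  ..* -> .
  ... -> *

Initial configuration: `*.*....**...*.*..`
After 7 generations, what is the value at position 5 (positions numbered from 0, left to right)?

.

******...**.*****
......**...*.....
*****...**.******
.....**...*......
****...**.*******
....**...*.......
***...**.********
position 5 holds .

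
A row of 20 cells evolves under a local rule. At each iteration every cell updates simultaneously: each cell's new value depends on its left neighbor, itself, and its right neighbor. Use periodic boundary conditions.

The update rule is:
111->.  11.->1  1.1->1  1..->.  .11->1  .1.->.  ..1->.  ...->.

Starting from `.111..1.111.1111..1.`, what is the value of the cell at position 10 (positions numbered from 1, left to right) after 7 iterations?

iteration 1: .1.1...11.111..1....
iteration 2: ..1....1111.1.......
iteration 3: .......1..11........
iteration 4: ..........11........
iteration 5: ..........11........  (fixed point — unchanged through iteration 7)
position 10 holds .

.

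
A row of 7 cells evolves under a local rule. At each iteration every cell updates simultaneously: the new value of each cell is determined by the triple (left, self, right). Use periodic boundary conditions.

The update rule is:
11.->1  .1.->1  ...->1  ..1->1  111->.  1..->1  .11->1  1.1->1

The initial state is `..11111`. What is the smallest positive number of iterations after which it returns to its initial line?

111...1
..11111

2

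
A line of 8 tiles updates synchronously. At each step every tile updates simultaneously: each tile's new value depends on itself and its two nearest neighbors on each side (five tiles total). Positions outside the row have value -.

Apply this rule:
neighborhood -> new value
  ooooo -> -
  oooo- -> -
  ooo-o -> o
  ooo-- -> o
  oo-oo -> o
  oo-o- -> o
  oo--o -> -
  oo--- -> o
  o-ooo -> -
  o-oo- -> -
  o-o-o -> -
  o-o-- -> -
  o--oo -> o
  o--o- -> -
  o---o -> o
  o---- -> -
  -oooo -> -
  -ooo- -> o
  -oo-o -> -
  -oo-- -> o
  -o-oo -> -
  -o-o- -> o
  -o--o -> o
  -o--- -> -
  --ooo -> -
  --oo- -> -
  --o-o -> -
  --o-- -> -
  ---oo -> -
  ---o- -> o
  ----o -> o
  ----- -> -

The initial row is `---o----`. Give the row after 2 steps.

-oo-----
--oo----

--oo----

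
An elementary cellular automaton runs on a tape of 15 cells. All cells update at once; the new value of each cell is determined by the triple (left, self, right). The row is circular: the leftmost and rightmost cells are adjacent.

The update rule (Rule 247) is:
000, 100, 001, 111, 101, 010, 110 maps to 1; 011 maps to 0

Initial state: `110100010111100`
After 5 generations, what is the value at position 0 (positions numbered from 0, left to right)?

1

generation 1: 011111111011111
generation 2: 101111111101111
generation 3: 110111111110111
generation 4: 111011111111011
generation 5: 111101111111101
position 0 holds 1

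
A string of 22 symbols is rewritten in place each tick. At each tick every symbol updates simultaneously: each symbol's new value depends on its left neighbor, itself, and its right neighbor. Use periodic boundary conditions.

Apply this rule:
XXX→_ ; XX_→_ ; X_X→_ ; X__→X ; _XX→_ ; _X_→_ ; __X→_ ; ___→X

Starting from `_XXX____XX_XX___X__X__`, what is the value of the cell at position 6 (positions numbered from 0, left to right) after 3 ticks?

tick 1: ____XXX______XX__X__XX
tick 2: XXX____XXXXX___X__X___
tick 3: ___XXX______XX__X__XX_
position 6 holds _

_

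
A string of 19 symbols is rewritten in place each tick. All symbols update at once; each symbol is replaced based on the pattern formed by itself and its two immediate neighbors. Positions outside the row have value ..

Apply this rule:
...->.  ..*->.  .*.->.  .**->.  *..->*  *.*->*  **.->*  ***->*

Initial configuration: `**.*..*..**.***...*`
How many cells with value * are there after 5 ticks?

8

.**.*..*..**.***...
..**.*..*..**.***..
...**.*..*..**.***.
....**.*..*..**.***
.....**.*..*..**.**
count of *: 8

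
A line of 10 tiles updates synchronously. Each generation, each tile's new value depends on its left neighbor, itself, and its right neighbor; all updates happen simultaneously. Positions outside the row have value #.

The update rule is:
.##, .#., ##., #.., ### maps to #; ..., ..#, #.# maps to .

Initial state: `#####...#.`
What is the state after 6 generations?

######..#.
#######.#.
#######.#.  (fixed point — unchanged through generation 6)

#######.#.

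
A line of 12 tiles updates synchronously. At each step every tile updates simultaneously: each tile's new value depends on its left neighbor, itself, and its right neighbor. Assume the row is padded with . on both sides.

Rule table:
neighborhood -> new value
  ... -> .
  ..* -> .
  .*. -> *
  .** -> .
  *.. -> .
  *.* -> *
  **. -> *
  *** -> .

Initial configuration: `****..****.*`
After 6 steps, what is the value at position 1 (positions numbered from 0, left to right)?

.

step 1: ...*.....***
step 2: ...*.......*
step 3: ...*.......*  (fixed point — unchanged through step 6)
position 1 holds .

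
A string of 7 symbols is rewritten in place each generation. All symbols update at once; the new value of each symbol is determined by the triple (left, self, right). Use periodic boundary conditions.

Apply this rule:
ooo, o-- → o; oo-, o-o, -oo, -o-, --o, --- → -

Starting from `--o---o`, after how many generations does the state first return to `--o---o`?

o--o---
-o--o--
--o--o-
---o--o
o---o--
-o---o-
--o---o

7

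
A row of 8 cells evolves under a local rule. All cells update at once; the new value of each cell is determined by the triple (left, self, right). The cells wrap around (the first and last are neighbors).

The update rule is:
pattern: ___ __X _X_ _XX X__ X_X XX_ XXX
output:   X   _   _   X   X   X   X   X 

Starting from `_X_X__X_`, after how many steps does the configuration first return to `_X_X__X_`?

step 1: __X_X__X
step 2: X__X_X__
step 3: _X__X_X_
step 4: __X__X_X
step 5: X__X__X_
step 6: _X__X__X
step 7: X_X__X__
step 8: _X_X__X_

8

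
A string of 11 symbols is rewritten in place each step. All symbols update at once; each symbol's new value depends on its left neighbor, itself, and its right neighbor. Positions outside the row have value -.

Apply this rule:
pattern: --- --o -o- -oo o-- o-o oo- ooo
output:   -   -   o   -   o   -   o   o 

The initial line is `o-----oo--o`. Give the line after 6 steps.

step 1: oo-----oo-o
step 2: -oo-----o-o
step 3: --oo----o-o
step 4: ---oo---o-o
step 5: ----oo--o-o
step 6: -----oo-o-o

-----oo-o-o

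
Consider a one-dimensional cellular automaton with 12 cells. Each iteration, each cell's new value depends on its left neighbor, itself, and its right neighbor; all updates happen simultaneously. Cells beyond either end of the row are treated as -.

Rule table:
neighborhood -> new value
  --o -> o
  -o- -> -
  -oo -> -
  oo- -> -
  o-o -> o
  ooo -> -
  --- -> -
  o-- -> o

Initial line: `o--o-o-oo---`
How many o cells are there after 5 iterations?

6

-oo-o-o--o--
o--o-o-oo-o-
-oo-o-o--o-o
o--o-o-oo-o-  (repeats iteration 2; period 2)
iteration 5: -oo-o-o--o-o
count of o: 6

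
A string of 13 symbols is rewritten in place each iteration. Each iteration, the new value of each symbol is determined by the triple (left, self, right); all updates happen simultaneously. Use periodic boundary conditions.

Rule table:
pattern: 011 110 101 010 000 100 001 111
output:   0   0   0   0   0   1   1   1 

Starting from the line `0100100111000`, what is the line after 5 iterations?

0010000010000

iteration 1: 1011011010100
iteration 2: 0000000000011
iteration 3: 1000000000100
iteration 4: 0100000001011
iteration 5: 0010000010000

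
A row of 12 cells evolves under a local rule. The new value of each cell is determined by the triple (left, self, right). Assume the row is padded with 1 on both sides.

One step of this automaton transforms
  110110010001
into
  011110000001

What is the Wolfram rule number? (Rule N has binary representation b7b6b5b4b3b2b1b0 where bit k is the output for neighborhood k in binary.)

104

position 0: 111 → 0  (bit 7 = 0)
position 1: 110 → 1  (bit 6 = 1)
position 2: 101 → 1  (bit 5 = 1)
position 5: 100 → 0  (bit 4 = 0)
position 3: 011 → 1  (bit 3 = 1)
position 7: 010 → 0  (bit 2 = 0)
position 6: 001 → 0  (bit 1 = 0)
position 9: 000 → 0  (bit 0 = 0)
bits b7..b0 = 01101000 = 104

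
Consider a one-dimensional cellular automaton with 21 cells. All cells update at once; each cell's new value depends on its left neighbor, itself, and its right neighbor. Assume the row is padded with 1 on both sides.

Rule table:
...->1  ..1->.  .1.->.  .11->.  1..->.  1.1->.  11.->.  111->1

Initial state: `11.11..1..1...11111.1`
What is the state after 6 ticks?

1...........1..111...
..111111111.....1..1.
...1111111..111......
.1..11111....1..1111.
.....111..11.....11..
.111..1......111.....

.111..1......111.....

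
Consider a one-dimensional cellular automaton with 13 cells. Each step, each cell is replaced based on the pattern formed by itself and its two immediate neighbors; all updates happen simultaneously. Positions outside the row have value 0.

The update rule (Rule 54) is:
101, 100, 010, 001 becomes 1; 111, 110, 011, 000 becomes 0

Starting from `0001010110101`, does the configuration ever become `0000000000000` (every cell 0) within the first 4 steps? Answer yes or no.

no

0011111001111
0100000110000
1110001001000
0001011111100
step 4 is 0001011111100, still not uniform 0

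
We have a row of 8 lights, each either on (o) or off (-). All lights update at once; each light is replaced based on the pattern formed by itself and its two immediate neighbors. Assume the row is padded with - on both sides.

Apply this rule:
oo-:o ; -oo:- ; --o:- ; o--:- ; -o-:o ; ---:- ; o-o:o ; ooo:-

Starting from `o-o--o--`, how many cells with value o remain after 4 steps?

step 1: ooo--o--
step 2: --o--o--
step 3: --o--o--  (fixed point — unchanged through step 4)
count of o: 2

2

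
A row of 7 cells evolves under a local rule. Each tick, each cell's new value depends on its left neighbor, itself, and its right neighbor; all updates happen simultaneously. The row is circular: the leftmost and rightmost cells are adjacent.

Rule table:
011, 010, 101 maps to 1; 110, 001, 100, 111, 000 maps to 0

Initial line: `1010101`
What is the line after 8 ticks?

1000000

0111111
1100000
1000000
1000000  (fixed point — unchanged through tick 8)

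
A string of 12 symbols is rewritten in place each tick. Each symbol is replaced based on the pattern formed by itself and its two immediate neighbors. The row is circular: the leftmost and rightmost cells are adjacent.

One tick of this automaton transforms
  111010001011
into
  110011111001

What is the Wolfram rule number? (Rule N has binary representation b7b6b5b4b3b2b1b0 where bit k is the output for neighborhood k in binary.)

151

position 0: 111 → 1  (bit 7 = 1)
position 2: 110 → 0  (bit 6 = 0)
position 3: 101 → 0  (bit 5 = 0)
position 5: 100 → 1  (bit 4 = 1)
position 10: 011 → 0  (bit 3 = 0)
position 4: 010 → 1  (bit 2 = 1)
position 7: 001 → 1  (bit 1 = 1)
position 6: 000 → 1  (bit 0 = 1)
bits b7..b0 = 10010111 = 151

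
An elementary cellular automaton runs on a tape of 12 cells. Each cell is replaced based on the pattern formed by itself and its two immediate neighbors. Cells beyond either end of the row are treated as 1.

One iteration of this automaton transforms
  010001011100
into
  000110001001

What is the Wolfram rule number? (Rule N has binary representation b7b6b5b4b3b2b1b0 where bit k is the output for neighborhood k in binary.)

position 8: 111 → 1  (bit 7 = 1)
position 9: 110 → 0  (bit 6 = 0)
position 0: 101 → 0  (bit 5 = 0)
position 2: 100 → 0  (bit 4 = 0)
position 7: 011 → 0  (bit 3 = 0)
position 1: 010 → 0  (bit 2 = 0)
position 4: 001 → 1  (bit 1 = 1)
position 3: 000 → 1  (bit 0 = 1)
bits b7..b0 = 10000011 = 131

131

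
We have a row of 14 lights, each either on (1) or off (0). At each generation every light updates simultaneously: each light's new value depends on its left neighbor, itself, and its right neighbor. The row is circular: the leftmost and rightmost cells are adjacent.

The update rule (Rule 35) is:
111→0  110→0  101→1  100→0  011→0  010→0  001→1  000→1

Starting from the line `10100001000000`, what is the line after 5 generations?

generation 1: 01001110011111
generation 2: 10010000100000
generation 3: 00100111001111
generation 4: 01001000010000
generation 5: 10010011100111

10010011100111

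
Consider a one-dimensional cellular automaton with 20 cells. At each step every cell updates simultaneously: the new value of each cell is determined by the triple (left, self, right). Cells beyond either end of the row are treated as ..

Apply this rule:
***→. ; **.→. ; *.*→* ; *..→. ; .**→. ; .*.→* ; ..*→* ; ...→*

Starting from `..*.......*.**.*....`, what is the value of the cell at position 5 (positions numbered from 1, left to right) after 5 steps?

*

***.********..**.***
...*.........*..*...
****.*********.**.**
....*.........*..*..
*****.*********.**.*
position 5 holds *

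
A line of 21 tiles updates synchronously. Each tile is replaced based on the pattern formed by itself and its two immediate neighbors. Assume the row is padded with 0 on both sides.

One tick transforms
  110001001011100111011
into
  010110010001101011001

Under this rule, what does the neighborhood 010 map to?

0

At position 5 the neighborhood is 010; the next row has 0 there.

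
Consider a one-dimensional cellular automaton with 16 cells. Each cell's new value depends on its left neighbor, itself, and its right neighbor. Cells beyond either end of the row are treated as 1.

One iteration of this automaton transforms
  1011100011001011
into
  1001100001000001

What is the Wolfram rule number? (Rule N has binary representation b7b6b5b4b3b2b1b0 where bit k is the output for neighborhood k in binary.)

192

position 3: 111 → 1  (bit 7 = 1)
position 0: 110 → 1  (bit 6 = 1)
position 1: 101 → 0  (bit 5 = 0)
position 5: 100 → 0  (bit 4 = 0)
position 2: 011 → 0  (bit 3 = 0)
position 12: 010 → 0  (bit 2 = 0)
position 7: 001 → 0  (bit 1 = 0)
position 6: 000 → 0  (bit 0 = 0)
bits b7..b0 = 11000000 = 192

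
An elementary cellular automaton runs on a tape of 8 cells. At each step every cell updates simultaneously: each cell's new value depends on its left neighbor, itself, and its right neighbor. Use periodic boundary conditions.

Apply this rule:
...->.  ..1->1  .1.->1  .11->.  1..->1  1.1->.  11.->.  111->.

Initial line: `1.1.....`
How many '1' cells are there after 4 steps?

1.11...1
....1.1.
...11.11
1.1.....
count of 1: 2

2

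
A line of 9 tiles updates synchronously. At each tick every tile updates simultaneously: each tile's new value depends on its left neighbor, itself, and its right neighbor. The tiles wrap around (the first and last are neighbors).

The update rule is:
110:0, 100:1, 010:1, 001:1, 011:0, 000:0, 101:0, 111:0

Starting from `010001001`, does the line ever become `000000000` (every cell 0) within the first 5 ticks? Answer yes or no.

011011111
000000000
all cells are 0 at tick 2

yes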